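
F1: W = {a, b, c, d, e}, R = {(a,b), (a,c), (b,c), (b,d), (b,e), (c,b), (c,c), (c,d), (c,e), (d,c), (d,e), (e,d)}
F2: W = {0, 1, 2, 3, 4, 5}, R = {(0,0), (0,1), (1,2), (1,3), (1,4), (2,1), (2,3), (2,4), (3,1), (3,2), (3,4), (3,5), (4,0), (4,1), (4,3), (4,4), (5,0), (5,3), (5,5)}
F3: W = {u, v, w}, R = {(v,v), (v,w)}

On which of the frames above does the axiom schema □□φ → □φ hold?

This is the axiom for density; its first-order frame correspondent is ∀x ∀y (Rxy → ∃z (Rxz ∧ Rzy)).
F1: fails — Red but no z with Rez and Rzd.
F2: condition met.
F3: condition met.

F2, F3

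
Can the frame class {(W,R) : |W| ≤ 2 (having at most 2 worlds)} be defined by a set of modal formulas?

If a class were modally definable it would be closed under disjoint unions (Goldblatt–Thomason).
Any modal formula valid on each of 3 disjoint one-world frames is valid on their disjoint union (validity is preserved under disjoint unions). Each one-world frame has |W|=1≤2, but the union has |W|=3.
So the class is not modally definable.

No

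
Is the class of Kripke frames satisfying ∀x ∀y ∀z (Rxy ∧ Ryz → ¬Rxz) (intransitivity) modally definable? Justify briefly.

Not modally definable

Modal frame validity is preserved under surjective bounded morphisms.
The 5-cycle (worlds a,b,c,d,e with a→b→c→d→e→a) is intransitive. Mapping every world to a single reflexive point • is a surjective bounded morphism; the reflexive point is not intransitive (R••∧R•• but R••).
So the class is not modally definable.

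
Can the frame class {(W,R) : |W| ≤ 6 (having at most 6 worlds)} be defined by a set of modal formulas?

Any modally definable frame class is closed under disjoint unions.
Any modal formula valid on each of 7 disjoint one-world frames is valid on their disjoint union (validity is preserved under disjoint unions). Each one-world frame has |W|=1≤6, but the union has |W|=7.
So no modal formula (or set of formulas) defines exactly the |W|≤6 frames.

Not modally definable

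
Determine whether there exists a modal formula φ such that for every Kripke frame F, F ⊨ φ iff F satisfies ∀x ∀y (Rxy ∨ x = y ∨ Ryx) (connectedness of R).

No

If a class were modally definable it would be closed under disjoint unions (Goldblatt–Thomason).
Take 3 disjoint single-world reflexive frames: each is trivially connected, but their disjoint union has 3 worlds with no edge between distinct components, so it is not connected.
So the class is not modally definable.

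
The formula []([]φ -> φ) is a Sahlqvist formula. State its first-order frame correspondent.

shift-reflexivity: forall x forall y (Rxy -> Ryy)

Suppose □(□φ→φ) is valid. Take Rxy and set V(φ)={w : Ryw}. Then at y, □φ holds; since □(□φ→φ) at x, □φ→φ at y, so φ at y, i.e. Ryy.
The converse is a direct semantic check.
Frame condition: forall x forall y (Rxy -> Ryy).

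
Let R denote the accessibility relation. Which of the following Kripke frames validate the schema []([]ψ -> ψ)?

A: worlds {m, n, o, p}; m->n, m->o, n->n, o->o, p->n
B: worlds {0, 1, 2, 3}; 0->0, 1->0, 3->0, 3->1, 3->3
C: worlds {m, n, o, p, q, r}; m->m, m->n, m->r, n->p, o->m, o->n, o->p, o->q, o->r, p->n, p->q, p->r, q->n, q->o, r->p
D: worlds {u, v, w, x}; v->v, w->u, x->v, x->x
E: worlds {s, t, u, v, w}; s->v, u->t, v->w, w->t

Frame correspondent (Sahlqvist): forall x forall y (Rxy -> Ryy) — i.e. shift-reflexivity.
A: holds.
B: fails — R31 but not R11.
C: fails — Ron but not Rnn.
D: fails — Rwu but not Ruu.
E: fails — Rsv but not Rvv.

A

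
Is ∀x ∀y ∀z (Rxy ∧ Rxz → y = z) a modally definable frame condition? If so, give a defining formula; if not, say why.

Yes: it is partial functionality, defined by the CD schema ◇r → □r.

Yes, by ◇r → □r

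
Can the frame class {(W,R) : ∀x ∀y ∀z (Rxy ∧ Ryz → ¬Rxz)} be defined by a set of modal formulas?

No

If a class were modally definable it would be closed under surjective bounded morphisms (Goldblatt–Thomason).
The 5-cycle (worlds 0,1,2,3,4 with 0→1→2→3→4→0) is intransitive. Mapping every world to a single reflexive point • is a surjective bounded morphism; the reflexive point is not intransitive (R••∧R•• but R••).
Hence intransitivity is not modally definable.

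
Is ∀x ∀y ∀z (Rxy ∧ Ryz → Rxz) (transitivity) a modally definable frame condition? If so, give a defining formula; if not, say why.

Definable; □q → □□q defines it

This is a Sahlqvist condition; the 4 axiom □q → □□q defines it.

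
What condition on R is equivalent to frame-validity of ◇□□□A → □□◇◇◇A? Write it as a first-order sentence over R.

∀x ∀y ∀z ((xRy ∧ xR²z) → ∃w (yR³w ∧ zR³w))

This is a Sahlqvist (Geach-type) schema ◇^1□^3A → □^2◇^3A.
First-order correspondent: ∀x ∀y ∀z ((xRy ∧ xR²z) → ∃w (yR³w ∧ zR³w)).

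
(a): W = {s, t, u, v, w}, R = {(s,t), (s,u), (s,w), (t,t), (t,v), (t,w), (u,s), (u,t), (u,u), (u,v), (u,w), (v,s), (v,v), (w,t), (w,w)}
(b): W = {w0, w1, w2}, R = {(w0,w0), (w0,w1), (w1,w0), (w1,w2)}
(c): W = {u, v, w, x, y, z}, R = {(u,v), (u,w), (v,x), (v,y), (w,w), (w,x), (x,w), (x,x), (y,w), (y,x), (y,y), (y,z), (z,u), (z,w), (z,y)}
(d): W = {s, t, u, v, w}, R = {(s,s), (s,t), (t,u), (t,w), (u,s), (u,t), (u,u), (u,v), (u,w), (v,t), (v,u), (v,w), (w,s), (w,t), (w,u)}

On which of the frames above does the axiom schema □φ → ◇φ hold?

The schema corresponds to seriality: ∀x ∃y Rxy.
(a): satisfies the condition.
(b): fails — world w2 has no successor.
(c): satisfies the condition.
(d): satisfies the condition.
Valid on: (a), (c), (d).

(a), (c), (d)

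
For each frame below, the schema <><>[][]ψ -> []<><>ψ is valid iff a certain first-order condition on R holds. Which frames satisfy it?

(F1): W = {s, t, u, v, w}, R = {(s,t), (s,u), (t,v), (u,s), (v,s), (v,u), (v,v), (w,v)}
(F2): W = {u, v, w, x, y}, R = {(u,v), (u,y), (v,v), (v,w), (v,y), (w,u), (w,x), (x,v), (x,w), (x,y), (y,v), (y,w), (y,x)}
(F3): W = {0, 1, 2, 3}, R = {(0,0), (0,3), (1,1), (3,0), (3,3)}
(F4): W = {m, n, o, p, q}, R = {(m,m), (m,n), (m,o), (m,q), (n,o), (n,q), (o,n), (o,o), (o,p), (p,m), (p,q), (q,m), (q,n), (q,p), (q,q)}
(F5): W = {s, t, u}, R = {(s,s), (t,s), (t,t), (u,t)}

(F2), (F3), (F4), (F5)

This is the axiom for a generalized confluence (Geach) condition; its first-order frame correspondent is forall x forall y forall z ((x R^2 y & xRz) -> exists w (y R^2 w & z R^2 w)).
(F1): fails — sR²s, sRu but no w* with sR²w* and uR²w*.
(F2): holds.
(F3): holds.
(F4): holds.
(F5): holds.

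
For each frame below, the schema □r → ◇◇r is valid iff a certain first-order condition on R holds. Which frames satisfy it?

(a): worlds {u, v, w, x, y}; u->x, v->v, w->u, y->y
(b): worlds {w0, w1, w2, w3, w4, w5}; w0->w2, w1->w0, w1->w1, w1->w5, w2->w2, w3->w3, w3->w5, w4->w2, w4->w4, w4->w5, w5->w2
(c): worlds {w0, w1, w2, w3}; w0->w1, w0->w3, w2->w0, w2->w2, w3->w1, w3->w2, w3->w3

Frame correspondent (Sahlqvist): ∀x ∃w (xRw ∧ xR²w) — i.e. a generalized confluence (Geach) condition.
(a): fails — at u but no t with uRt and uR²t.
(b): holds.
(c): fails — at w1 but no w with w1Rw and w1R²w.

(b)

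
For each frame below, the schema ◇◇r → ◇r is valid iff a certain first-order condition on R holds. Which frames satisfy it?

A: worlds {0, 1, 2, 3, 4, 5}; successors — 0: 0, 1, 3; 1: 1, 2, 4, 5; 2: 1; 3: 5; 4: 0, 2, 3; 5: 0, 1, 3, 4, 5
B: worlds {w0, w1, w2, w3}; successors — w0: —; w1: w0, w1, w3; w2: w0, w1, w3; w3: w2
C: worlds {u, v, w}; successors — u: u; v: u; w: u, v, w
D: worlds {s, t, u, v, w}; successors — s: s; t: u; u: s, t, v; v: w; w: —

C

This is the axiom for a generalized confluence (Geach) condition; its first-order frame correspondent is ∀x ∀y (xR²y → ∃w (y = w ∧ xRw)).
A: fails — 0R²2 but no w with 2=w and 0Rw.
B: fails — w1R²w2 but no w with w2=w and w1Rw.
C: condition met.
D: fails — tR²s but no w* with s=w* and tRw*.
Valid on: C.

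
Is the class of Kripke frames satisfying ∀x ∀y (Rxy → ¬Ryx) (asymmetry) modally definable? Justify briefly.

No

Any modally definable frame class is closed under surjective bounded morphisms.
The 4-cycle (worlds s,t,u,v with s→t→u→v→s) is asymmetric. Mapping every world to a single reflexive point • is a surjective bounded morphism, and the reflexive point is not asymmetric (R•• but asymmetry requires ¬R••).
So no modal formula (or set of formulas) defines exactly the asymmetric frames.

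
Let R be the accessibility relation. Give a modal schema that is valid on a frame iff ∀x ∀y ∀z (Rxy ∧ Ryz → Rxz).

□ψ → □□ψ

A defining formula is □ψ → □□ψ (the 4 axiom).
Suppose □ψ→□□ψ is valid. Take Rxy, Ryz and set V(ψ)={w : Rxw}. Then □ψ at x, so □□ψ at x, so □ψ at y, so ψ at z, i.e. Rxz.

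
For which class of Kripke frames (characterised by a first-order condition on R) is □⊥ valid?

emptiness of R

□⊥ is valid iff no world has any successor (otherwise □⊥ fails at any world with one).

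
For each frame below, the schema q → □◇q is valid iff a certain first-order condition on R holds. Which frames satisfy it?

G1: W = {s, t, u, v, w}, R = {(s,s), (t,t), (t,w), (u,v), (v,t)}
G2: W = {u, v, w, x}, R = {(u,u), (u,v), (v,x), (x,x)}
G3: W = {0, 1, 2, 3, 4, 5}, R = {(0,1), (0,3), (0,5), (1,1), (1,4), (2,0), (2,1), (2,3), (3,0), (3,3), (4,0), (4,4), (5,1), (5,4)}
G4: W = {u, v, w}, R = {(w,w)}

G4

Frame correspondent (Sahlqvist): ∀x ∀y (Rxy → Ryx) — i.e. symmetry.
G1: fails — Ruv but not Rvu.
G2: fails — Ruv but not Rvu.
G3: fails — R01 but not R10.
G4: condition met.
Valid on: G4.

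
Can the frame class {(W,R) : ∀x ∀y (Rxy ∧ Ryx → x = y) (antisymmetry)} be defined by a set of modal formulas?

If a class were modally definable it would be closed under surjective bounded morphisms (Goldblatt–Thomason).
The 8-cycle (worlds 0,1,2,3,4,5,6,7 with 0→1→2→3→4→5→6→7→0) is antisymmetric. Sending even-indexed worlds to s and odd-indexed worlds to t is a surjective bounded morphism onto the two-world frame with s↔t, which is not antisymmetric.
So no modal formula (or set of formulas) defines exactly the antisymmetric frames.

No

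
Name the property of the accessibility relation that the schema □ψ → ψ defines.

reflexivity

This is the T axiom.
It corresponds to reflexivity: ∀x Rxx.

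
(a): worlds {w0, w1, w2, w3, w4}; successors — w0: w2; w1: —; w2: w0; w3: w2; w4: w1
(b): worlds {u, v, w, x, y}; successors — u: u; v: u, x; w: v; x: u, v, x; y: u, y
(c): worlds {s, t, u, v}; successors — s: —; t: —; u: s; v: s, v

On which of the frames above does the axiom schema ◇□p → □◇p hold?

(b)

Frame correspondent (Sahlqvist): ∀x ∀y ∀z (Rxy ∧ Rxz → ∃w (Ryw ∧ Rzw)) — i.e. convergence.
(a): fails — Rw4w1 and Rw4w1 but w1 and w1 have no common successor.
(b): satisfies the condition.
(c): fails — Rus and Rus but s and s have no common successor.
Valid on: (b).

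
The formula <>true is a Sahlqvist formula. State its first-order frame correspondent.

◇⊤ holds at w iff w has a successor, so frame-validity of ◇⊤ is exactly seriality. Equivalently via □r → ◇r:
Suppose □r→◇r is valid. At any x set V(r)=W. Then □r at x, so ◇r at x, so x has a successor.
Conversely, on a frame with seriality the schema holds at every world under every valuation.
So the correspondent is seriality.

seriality: forall x exists y Rxy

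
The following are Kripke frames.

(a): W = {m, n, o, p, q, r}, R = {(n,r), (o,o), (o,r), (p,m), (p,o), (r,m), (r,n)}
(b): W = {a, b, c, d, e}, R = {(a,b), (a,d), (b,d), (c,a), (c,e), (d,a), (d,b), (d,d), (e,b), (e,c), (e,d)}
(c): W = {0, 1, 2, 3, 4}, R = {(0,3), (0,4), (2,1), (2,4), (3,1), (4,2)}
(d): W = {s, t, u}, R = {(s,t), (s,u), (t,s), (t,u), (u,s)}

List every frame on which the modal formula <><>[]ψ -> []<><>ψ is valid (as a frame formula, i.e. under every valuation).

(b)

The schema corresponds to a generalized confluence (Geach) condition: forall x forall y forall z ((x R^2 y & xRz) -> exists w (yRw & z R^2 w)).
(a): fails — nR²m, nRr but no w with mRw and rR²w.
(b): ✓.
(c): fails — 0R²1, 0R3 but no w with 1Rw and 3R²w.
(d): fails — sR²u, sRu but no w with uRw and uR²w.
Valid on: (b).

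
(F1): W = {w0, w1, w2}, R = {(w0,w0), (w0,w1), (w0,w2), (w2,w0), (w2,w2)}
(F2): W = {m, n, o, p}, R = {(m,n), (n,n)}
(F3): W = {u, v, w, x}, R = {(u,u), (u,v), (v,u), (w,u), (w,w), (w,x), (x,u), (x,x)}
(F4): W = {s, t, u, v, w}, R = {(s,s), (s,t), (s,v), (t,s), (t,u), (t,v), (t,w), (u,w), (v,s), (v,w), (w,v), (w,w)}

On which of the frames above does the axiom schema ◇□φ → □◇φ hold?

(F2), (F3)

Frame correspondent (Sahlqvist): ∀x ∀y ∀z (Rxy ∧ Rxz → ∃w (Ryw ∧ Rzw)) — i.e. convergence.
(F1): fails — Rw0w1 and Rw0w1 but w1 and w1 have no common successor.
(F2): ✓.
(F3): ✓.
(F4): fails — Rts and Rtu but s and u have no common successor.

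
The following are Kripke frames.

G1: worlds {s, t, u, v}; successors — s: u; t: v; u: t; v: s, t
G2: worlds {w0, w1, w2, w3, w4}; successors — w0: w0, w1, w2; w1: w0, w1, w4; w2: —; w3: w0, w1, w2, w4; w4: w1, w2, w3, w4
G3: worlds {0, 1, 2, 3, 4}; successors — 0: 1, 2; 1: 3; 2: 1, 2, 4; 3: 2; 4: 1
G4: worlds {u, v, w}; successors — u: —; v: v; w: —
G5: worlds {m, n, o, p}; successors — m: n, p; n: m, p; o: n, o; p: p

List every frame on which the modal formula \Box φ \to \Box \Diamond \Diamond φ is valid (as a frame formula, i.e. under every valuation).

G4, G5

The schema corresponds to a generalized confluence (Geach) condition: \forall x \forall z (xRz \to \exists w (xRw \wedge z R^2 w)).
G1: fails — sRu but no w with sRw and uR²w.
G2: fails — w0Rw2 but no w with w0Rw and w2R²w.
G3: fails — 1R3 but no w with 1Rw and 3R²w.
G4: satisfies the condition.
G5: satisfies the condition.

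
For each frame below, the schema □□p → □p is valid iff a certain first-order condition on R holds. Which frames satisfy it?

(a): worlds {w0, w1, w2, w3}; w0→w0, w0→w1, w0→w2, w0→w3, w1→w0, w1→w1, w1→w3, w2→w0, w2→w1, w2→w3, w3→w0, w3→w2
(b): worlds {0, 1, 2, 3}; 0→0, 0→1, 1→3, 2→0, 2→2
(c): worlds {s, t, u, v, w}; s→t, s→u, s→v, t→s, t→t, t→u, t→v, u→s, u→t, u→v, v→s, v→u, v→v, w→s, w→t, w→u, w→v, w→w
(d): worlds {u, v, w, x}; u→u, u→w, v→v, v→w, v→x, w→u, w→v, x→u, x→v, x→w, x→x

(a), (c), (d)

This is the axiom for density; its first-order frame correspondent is ∀x ∀y (Rxy → ∃z (Rxz ∧ Rzy)).
(a): holds.
(b): fails — R13 but no z with R1z and Rz3.
(c): holds.
(d): holds.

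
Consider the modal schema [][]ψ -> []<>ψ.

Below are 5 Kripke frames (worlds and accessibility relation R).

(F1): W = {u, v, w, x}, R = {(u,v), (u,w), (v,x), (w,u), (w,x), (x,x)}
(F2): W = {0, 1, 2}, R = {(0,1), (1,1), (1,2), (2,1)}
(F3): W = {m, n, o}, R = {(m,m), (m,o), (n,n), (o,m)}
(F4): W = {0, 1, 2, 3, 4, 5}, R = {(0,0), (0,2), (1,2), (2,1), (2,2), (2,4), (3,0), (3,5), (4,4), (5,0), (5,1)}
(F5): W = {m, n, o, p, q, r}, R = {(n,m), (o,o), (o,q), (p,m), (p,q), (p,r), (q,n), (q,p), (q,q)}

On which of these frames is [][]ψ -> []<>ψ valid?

(F1), (F2), (F3), (F4)

The schema corresponds to a generalized confluence (Geach) condition: forall x forall z (xRz -> exists w (x R^2 w & zRw)).
(F1): satisfies the condition.
(F2): satisfies the condition.
(F3): satisfies the condition.
(F4): satisfies the condition.
(F5): fails — nRm but no w with nR²w and mRw.
Valid on: (F1), (F2), (F3), (F4).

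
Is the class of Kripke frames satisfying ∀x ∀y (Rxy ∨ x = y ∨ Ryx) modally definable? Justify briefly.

Any modally definable frame class is closed under disjoint unions.
Take 2 disjoint single-world reflexive frames: each is trivially connected, but their disjoint union has 2 worlds with no edge between distinct components, so it is not connected.
So the class is not modally definable.

No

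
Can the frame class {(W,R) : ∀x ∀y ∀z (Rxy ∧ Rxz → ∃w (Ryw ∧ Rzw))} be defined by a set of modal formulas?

Yes: it is convergence, defined by the .2 schema ◇□q → □◇q.
Suppose ◇□q→□◇q is valid. Take Rxy, Rxz and set V(q)={w : Ryw}. Then □q at y so ◇□q at x, so □◇q at x, so ◇q at z, giving w with Rzw and Ryw.

Yes, by ◇□q → □◇q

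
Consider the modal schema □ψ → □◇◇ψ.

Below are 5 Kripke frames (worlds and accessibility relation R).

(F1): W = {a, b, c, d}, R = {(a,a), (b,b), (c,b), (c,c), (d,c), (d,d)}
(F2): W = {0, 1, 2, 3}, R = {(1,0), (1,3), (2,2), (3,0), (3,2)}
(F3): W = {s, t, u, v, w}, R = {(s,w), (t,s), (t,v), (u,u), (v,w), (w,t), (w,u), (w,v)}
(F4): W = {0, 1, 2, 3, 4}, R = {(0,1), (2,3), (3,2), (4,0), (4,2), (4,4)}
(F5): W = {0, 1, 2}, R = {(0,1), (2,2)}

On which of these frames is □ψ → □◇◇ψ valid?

(F1)

This is the axiom for a generalized confluence (Geach) condition; its first-order frame correspondent is ∀x ∀z (xRz → ∃w (xRw ∧ zR²w)).
(F1): holds.
(F2): fails — 1R0 but no w with 1Rw and 0R²w.
(F3): fails — wRt but no w* with wRw* and tR²w*.
(F4): fails — 0R1 but no w with 0Rw and 1R²w.
(F5): fails — 0R1 but no w with 0Rw and 1R²w.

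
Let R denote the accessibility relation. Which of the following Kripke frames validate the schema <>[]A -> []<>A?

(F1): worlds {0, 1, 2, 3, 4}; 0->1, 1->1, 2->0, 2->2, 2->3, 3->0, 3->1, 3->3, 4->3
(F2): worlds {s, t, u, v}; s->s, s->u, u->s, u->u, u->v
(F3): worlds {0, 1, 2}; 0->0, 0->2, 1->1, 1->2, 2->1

This is the axiom for convergence; its first-order frame correspondent is forall x forall y forall z (Rxy & Rxz -> exists w (Ryw & Rzw)).
(F1): fails — R20 and R22 but 0 and 2 have no common successor.
(F2): fails — Ruv and Ruv but v and v have no common successor.
(F3): fails — R00 and R02 but 0 and 2 have no common successor.

none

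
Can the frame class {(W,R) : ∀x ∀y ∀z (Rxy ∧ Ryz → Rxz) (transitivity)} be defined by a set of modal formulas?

Yes, by □q → □□q

This is a Sahlqvist condition; the 4 axiom □q → □□q defines it.
Suppose □q→□□q is valid. Take Rxy, Ryz and set V(q)={w : Rxw}. Then □q at x, so □□q at x, so □q at y, so q at z, i.e. Rxz.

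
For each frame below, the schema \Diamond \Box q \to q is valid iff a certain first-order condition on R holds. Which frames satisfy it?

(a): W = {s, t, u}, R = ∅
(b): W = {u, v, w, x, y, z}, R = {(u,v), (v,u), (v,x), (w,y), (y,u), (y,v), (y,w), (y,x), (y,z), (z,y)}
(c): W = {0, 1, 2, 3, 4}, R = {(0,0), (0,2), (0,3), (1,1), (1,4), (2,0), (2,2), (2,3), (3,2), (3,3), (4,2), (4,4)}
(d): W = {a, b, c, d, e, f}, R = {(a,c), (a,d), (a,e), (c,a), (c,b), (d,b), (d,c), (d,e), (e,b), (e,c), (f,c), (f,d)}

Frame correspondent (Sahlqvist): \forall x \forall y (Rxy \to Ryx) — i.e. symmetry.
(a): ✓.
(b): fails — Ryx but not Rxy.
(c): fails — R14 but not R41.
(d): fails — Rde but not Red.

(a)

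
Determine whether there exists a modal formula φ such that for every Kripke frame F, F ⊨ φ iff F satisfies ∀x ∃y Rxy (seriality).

Yes — defined by □q → ◇q

The condition is seriality. A defining modal formula is □q → ◇q.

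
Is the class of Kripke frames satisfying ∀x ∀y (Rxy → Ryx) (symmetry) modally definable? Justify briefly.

Yes: it is symmetry, defined by the B schema p → □◇p.

Yes, by p → □◇p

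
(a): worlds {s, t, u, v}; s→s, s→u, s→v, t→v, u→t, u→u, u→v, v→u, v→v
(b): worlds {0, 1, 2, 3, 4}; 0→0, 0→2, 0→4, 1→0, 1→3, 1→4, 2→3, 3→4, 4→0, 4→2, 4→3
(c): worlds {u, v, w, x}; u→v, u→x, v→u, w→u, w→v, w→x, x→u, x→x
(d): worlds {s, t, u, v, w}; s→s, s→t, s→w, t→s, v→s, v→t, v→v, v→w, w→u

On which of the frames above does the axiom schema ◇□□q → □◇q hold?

(a)

The schema corresponds to a generalized confluence (Geach) condition: ∀x ∀y ∀z ((xRy ∧ xRz) → ∃w (yR²w ∧ zRw)).
(a): holds.
(b): fails — 0R2, 0R2 but no w with 2R²w and 2Rw.
(c): fails — uRv, uRv but no t with vR²t and vRt.
(d): fails — sRt, sRw but no w* with tR²w* and wRw*.
Valid on: (a).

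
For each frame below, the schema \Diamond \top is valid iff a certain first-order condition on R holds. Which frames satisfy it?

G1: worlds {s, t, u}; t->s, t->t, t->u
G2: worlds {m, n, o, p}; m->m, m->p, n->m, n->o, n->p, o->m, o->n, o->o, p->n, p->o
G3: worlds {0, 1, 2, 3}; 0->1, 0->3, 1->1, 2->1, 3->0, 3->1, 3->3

This is the axiom for seriality; its first-order frame correspondent is \forall x \exists y Rxy.
G1: fails — world s has no successor.
G2: holds.
G3: holds.
Valid on: G2, G3.

G2, G3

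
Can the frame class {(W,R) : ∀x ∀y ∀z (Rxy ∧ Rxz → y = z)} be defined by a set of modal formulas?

Yes, by ◇p → □p

Yes: it is partial functionality, defined by the CD schema ◇p → □p.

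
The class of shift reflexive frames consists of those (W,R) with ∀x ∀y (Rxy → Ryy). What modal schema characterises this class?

□(□r → r)

The condition is shift-reflexivity. The T□ schema □(□r → r) defines it.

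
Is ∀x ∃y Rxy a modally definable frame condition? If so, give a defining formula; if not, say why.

This is a Sahlqvist condition; the D axiom □q → ◇q defines it.
Suppose □q→◇q is valid. At any x set V(q)=W. Then □q at x, so ◇q at x, so x has a successor.

Definable; □q → ◇q defines it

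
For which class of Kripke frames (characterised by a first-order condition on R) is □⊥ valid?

□⊥ is valid iff no world has any successor (otherwise □⊥ fails at any world with one).

emptiness of R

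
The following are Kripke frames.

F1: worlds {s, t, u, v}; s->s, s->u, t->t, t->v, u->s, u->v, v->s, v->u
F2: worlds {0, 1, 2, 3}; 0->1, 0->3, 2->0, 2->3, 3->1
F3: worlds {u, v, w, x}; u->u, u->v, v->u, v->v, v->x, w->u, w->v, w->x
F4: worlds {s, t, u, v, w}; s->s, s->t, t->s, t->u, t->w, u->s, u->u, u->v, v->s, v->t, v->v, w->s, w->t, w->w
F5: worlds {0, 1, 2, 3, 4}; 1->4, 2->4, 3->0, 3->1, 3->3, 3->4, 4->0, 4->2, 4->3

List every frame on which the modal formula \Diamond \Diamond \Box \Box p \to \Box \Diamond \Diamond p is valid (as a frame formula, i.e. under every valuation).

Frame correspondent (Sahlqvist): \forall x \forall y \forall z ((x R^2 y \wedge xRz) \to \exists w (y R^2 w \wedge z R^2 w)) — i.e. a generalized confluence (Geach) condition.
F1: satisfies the condition.
F2: fails — 0R²1, 0R1 but no w with 1R²w and 1R²w.
F3: fails — uR²x, uRu but no t with xR²t and uR²t.
F4: satisfies the condition.
F5: fails — 1R²0, 1R4 but no w with 0R²w and 4R²w.
Valid on: F1, F4.

F1, F4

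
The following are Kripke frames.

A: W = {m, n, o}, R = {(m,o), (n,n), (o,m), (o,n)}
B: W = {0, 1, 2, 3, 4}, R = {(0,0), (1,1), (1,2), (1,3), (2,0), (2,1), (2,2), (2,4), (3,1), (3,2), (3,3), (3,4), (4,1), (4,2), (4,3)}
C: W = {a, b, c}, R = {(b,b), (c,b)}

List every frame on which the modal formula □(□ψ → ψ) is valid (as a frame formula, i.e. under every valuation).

C

The schema corresponds to shift-reflexivity: ∀x ∀y (Rxy → Ryy).
A: fails — Rom but not Rmm.
B: fails — R34 but not R44.
C: ✓.
Valid on: C.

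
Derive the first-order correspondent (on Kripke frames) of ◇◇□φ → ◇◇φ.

This is a Sahlqvist (Geach-type) schema ◇^2□^1φ → □^0◇^2φ.
First-order correspondent: ∀x ∀y (xR²y → ∃w (yRw ∧ xR²w)).

∀x ∀y (xR²y → ∃w (yRw ∧ xR²w))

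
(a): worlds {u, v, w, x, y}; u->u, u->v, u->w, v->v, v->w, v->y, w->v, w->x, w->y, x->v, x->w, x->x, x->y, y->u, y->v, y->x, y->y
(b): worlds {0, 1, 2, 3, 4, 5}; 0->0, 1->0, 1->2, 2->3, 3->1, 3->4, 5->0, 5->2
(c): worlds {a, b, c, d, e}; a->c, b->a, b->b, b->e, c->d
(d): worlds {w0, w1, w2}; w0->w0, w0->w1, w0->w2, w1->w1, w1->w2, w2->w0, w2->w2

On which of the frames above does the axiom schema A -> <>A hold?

This is the axiom for reflexivity; its first-order frame correspondent is forall x Rxx.
(a): fails — world w does not see itself.
(b): fails — world 1 does not see itself.
(c): fails — world a does not see itself.
(d): condition met.
Valid on: (d).

(d)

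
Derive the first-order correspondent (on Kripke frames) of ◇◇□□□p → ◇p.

∀x ∀y (xR²y → ∃w (yR³w ∧ xRw))

This is a Sahlqvist (Geach-type) schema ◇^2□^3p → □^0◇^1p.
First-order correspondent: ∀x ∀y (xR²y → ∃w (yR³w ∧ xRw)).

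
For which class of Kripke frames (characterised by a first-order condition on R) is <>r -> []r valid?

Partial functionality

Suppose ◇r→□r is valid. Take Rxy, Rxz and set V(r)={y}. Then ◇r at x, so □r at x, so r at z, i.e. z=y.
Conversely, any frame satisfying forall x forall y forall z (Rxy & Rxz -> y = z) validates the schema.
Frame condition: forall x forall y forall z (Rxy & Rxz -> y = z).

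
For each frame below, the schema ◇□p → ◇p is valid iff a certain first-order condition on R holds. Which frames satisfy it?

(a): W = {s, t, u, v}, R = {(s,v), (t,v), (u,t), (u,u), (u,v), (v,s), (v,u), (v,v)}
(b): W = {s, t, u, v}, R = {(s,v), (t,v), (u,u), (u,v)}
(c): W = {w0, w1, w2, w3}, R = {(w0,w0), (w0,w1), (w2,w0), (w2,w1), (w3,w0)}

(a)

Frame correspondent (Sahlqvist): ∀x ∀y (xRy → ∃w (yRw ∧ xRw)) — i.e. a generalized confluence (Geach) condition.
(a): condition met.
(b): fails — sRv but no w with vRw and sRw.
(c): fails — w0Rw1 but no w with w1Rw and w0Rw.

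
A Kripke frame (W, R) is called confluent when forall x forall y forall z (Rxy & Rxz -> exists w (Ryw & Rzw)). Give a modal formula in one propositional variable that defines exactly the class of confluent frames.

◇□q → □◇q

This is convergence; the standard corresponding axiom is .2: ◇□q → □◇q.
Suppose ◇□q→□◇q is valid. Take Rxy, Rxz and set V(q)={w : Ryw}. Then □q at y so ◇□q at x, so □◇q at x, so ◇q at z, giving w with Rzw and Ryw.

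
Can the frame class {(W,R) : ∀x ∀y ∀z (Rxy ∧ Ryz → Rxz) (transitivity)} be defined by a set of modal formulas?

Yes, by □q → □□q

This is a Sahlqvist condition; the 4 axiom □q → □□q defines it.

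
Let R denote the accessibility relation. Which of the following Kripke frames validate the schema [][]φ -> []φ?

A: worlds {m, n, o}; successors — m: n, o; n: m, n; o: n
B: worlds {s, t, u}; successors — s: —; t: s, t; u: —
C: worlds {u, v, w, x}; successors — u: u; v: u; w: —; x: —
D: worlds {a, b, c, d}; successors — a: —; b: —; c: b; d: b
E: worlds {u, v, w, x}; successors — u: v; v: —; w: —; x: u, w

Frame correspondent (Sahlqvist): forall x forall y (Rxy -> exists z (Rxz & Rzy)) — i.e. density.
A: fails — Rmo but no z with Rmz and Rzo.
B: condition met.
C: condition met.
D: fails — Rdb but no z with Rdz and Rzb.
E: fails — Ruv but no z with Ruz and Rzv.

B, C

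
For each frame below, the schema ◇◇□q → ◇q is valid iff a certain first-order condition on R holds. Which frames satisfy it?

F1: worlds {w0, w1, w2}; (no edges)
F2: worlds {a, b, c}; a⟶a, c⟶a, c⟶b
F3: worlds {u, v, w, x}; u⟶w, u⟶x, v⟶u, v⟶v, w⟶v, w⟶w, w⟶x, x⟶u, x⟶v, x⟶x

The schema corresponds to a generalized confluence (Geach) condition: ∀x ∀y (xR²y → ∃w (yRw ∧ xRw)).
F1: satisfies the condition.
F2: satisfies the condition.
F3: fails — uR²v but no t with vRt and uRt.
Valid on: F1, F2.

F1, F2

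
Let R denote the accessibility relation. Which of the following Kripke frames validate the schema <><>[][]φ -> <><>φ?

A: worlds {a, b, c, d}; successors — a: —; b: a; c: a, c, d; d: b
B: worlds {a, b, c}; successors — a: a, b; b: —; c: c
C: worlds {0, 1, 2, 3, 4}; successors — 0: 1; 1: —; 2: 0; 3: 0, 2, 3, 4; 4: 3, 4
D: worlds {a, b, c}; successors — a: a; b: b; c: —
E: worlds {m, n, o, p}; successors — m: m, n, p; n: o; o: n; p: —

Frame correspondent (Sahlqvist): forall x forall y (x R^2 y -> exists w (y R^2 w & x R^2 w)) — i.e. a generalized confluence (Geach) condition.
A: fails — cR²a but no w with aR²w and cR²w.
B: fails — aR²b but no w with bR²w and aR²w.
C: fails — 2R²1 but no w with 1R²w and 2R²w.
D: ✓.
E: fails — mR²p but no w with pR²w and mR²w.

D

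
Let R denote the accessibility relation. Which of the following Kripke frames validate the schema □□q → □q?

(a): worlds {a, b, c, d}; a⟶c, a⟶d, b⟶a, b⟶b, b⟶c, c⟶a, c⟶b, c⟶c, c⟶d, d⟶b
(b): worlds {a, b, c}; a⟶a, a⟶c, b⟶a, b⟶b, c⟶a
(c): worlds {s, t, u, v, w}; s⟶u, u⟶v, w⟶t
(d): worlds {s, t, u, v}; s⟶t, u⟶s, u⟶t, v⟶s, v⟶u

(a), (b)

Frame correspondent (Sahlqvist): ∀x ∀y (Rxy → ∃z (Rxz ∧ Rzy)) — i.e. density.
(a): satisfies the condition.
(b): satisfies the condition.
(c): fails — Rsu but no z with Rsz and Rzu.
(d): fails — Rus but no z with Ruz and Rzs.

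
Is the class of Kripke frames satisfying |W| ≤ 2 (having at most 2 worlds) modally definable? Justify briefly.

Modal frame validity is preserved under disjoint unions.
Any modal formula valid on each of 3 disjoint one-world frames is valid on their disjoint union (validity is preserved under disjoint unions). Each one-world frame has |W|=1≤2, but the union has |W|=3.
Hence having at most 2 worlds is not modally definable.

No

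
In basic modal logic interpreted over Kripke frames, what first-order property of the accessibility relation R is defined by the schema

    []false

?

□⊥ is valid iff no world has any successor (otherwise □⊥ fails at any world with one).

emptiness of R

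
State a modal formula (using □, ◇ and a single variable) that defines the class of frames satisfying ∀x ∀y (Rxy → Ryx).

The condition is symmetry. The B schema s → □◇s defines it.

s → □◇s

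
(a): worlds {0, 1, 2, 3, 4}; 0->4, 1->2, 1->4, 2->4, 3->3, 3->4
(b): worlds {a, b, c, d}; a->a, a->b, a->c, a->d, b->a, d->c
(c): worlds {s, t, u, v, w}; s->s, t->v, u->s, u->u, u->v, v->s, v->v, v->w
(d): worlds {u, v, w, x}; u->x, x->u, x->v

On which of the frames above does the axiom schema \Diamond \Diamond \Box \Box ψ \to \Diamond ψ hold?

none

The schema corresponds to a generalized confluence (Geach) condition: \forall x \forall y (x R^2 y \to \exists w (y R^2 w \wedge xRw)).
(a): fails — 1R²4 but no w with 4R²w and 1Rw.
(b): fails — aR²c but no w with cR²w and aRw.
(c): fails — tR²s but no w* with sR²w* and tRw*.
(d): fails — uR²u but no t with uR²t and uRt.
Valid on no frame.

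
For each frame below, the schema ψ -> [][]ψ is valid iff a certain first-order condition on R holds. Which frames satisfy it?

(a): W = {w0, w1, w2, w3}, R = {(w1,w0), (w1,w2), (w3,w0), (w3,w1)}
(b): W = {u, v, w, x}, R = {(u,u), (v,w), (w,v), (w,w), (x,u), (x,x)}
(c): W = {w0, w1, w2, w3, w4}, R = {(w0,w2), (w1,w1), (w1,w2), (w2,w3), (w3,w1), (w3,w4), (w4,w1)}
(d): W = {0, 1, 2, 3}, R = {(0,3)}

The schema corresponds to a generalized confluence (Geach) condition: forall x forall z (x R^2 z -> exists w (x = w & z = w)).
(a): fails — w3R²w0 but w3 ≠ w0.
(b): fails — vR²w but v ≠ w.
(c): fails — w0R²w3 but w0 ≠ w3.
(d): ✓.

(d)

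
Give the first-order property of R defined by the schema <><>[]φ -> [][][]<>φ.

forall x forall y forall z ((x R^2 y & x R^3 z) -> exists w (yRw & zRw))

This is a Sahlqvist (Geach-type) schema ◇^2□^1φ → □^3◇^1φ.
First-order correspondent: forall x forall y forall z ((x R^2 y & x R^3 z) -> exists w (yRw & zRw)).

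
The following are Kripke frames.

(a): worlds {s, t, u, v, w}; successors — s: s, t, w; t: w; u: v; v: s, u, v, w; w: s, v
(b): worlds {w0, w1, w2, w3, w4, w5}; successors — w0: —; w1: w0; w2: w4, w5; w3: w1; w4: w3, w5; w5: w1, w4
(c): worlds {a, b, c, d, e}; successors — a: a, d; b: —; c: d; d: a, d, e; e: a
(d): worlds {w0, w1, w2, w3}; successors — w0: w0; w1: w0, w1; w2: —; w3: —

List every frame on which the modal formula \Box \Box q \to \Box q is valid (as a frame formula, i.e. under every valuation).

(c), (d)

Frame correspondent (Sahlqvist): \forall x \forall y (Rxy \to \exists z (Rxz \wedge Rzy)) — i.e. density.
(a): fails — Rtw but no z with Rtz and Rzw.
(b): fails — Rw1w0 but no z with Rw1z and Rzw0.
(c): ✓.
(d): ✓.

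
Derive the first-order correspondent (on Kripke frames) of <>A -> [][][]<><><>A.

forall x forall y forall z ((xRy & x R^3 z) -> exists w (y = w & z R^3 w))

This is a Sahlqvist (Geach-type) schema ◇^1□^0A → □^3◇^3A.
Minimal-valuation argument: fix x; take any y with xR^1y and any z with xR^3z. Set V(A) to the set of worlds R-reachable from y in exactly 0 steps. Then □^0A holds at y, so the antecedent holds at x; validity forces ◇^3A at z, giving a w with zR^3w and yR^0w.
First-order correspondent: forall x forall y forall z ((xRy & x R^3 z) -> exists w (y = w & z R^3 w)).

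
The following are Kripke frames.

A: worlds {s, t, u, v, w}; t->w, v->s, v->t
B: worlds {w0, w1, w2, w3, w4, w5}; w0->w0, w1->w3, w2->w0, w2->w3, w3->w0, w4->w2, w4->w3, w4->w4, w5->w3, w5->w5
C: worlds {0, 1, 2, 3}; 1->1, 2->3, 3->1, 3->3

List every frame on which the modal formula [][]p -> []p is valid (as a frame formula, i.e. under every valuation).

Frame correspondent (Sahlqvist): forall x forall y (Rxy -> exists z (Rxz & Rzy)) — i.e. density.
A: fails — Rvt but no z with Rvz and Rzt.
B: fails — Rw1w3 but no z with Rw1z and Rzw3.
C: holds.

C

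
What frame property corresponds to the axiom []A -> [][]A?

Suppose □A→□□A is valid. Take Rxy, Ryz and set V(A)={w : Rxw}. Then □A at x, so □□A at x, so □A at y, so A at z, i.e. Rxz.

transitivity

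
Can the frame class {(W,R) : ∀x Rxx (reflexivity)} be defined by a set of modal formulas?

Yes — defined by □r → r

The condition is reflexivity. A defining modal formula is □r → r.
Suppose □r→r is valid. At any x set V(r)={w : Rxw}. Then □r holds at x, so r holds at x, i.e. Rxx.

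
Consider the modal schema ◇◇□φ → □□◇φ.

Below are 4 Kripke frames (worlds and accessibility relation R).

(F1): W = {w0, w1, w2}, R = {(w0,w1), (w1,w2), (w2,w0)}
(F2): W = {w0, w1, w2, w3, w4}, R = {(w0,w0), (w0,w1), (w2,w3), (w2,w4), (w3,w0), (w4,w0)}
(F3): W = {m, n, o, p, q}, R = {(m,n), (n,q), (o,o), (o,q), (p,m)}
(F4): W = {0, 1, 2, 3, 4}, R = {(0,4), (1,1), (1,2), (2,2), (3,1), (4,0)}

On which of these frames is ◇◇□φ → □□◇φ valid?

This is the axiom for a generalized confluence (Geach) condition; its first-order frame correspondent is ∀x ∀y ∀z ((xR²y ∧ xR²z) → ∃w (yRw ∧ zRw)).
(F1): holds.
(F2): fails — w0R²w0, w0R²w1 but no w with w0Rw and w1Rw.
(F3): fails — mR²q, mR²q but no w with qRw and qRw.
(F4): holds.
Valid on: (F1), (F4).

(F1), (F4)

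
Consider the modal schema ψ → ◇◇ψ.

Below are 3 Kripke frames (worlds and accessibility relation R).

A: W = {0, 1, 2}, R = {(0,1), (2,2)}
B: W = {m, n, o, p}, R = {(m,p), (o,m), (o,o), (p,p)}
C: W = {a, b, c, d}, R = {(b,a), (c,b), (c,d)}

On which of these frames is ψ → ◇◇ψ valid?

none

This is the axiom for a generalized confluence (Geach) condition; its first-order frame correspondent is ∀x ∃w (x = w ∧ xR²w).
A: fails — at 0 but no w with 0=w and 0R²w.
B: fails — at m but no w with m=w and mR²w.
C: fails — at a but no w with a=w and aR²w.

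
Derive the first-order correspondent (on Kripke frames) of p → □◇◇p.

∀x ∀z (xRz → ∃w (x = w ∧ zR²w))

This is a Sahlqvist (Geach-type) schema ◇^0□^0p → □^1◇^2p.
Minimal-valuation argument: fix x; take any y with xR^0y and any z with xR^1z. Set V(p) to the set of worlds R-reachable from y in exactly 0 steps. Then □^0p holds at y, so the antecedent holds at x; validity forces ◇^2p at z, giving a w with zR^2w and yR^0w.
First-order correspondent: ∀x ∀z (xRz → ∃w (x = w ∧ zR²w)).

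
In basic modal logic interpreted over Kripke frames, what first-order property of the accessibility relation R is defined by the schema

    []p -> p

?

This is the T axiom.
Its frame correspondent is reflexivity — forall x Rxx.

reflexivity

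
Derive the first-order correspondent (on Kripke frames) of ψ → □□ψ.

∀x ∀z (xR²z → ∃w (x = w ∧ z = w))

This is a Sahlqvist (Geach-type) schema ◇^0□^0ψ → □^2◇^0ψ.
Minimal-valuation argument: fix x; take any y with xR^0y and any z with xR^2z. Set V(ψ) to the set of worlds R-reachable from y in exactly 0 steps. Then □^0ψ holds at y, so the antecedent holds at x; validity forces ◇^0ψ at z, giving a w with zR^0w and yR^0w.
First-order correspondent: ∀x ∀z (xR²z → ∃w (x = w ∧ z = w)).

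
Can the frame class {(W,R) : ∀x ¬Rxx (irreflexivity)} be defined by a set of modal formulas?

Modal frame validity is preserved under surjective bounded morphisms.
The 2-cycle (worlds 0,1 with 0→1→0) is irreflexive, and the map sending every world to a single reflexive point • is a surjective bounded morphism (forth: every edge maps to (•,•); back: every world has a successor). So any modal formula valid on the 2-cycle is also valid on the reflexive point, which is not irreflexive.
So the class is not modally definable.

No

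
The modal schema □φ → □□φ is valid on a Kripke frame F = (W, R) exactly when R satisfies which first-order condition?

transitivity: ∀x ∀y ∀z (Rxy ∧ Ryz → Rxz)

This schema is the 4 axiom.
Its frame correspondent is transitivity — ∀x ∀y ∀z (Rxy ∧ Ryz → Rxz).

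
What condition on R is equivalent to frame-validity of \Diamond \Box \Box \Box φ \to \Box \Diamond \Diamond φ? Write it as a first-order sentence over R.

This is a Sahlqvist (Geach-type) schema ◇^1□^3φ → □^1◇^2φ.
Minimal-valuation argument: fix x; take any y with xR^1y and any z with xR^1z. Set V(φ) to the set of worlds R-reachable from y in exactly 3 steps. Then □^3φ holds at y, so the antecedent holds at x; validity forces ◇^2φ at z, giving a w with zR^2w and yR^3w.
First-order correspondent: \forall x \forall y \forall z ((xRy \wedge xRz) \to \exists w (y R^3 w \wedge z R^2 w)).

\forall x \forall y \forall z ((xRy \wedge xRz) \to \exists w (y R^3 w \wedge z R^2 w))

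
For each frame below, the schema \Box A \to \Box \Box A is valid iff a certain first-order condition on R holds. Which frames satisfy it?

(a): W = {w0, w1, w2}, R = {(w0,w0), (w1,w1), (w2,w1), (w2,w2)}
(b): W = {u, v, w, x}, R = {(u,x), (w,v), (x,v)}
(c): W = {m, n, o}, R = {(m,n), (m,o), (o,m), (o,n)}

The schema corresponds to transitivity: \forall x \forall y \forall z (Rxy \wedge Ryz \to Rxz).
(a): ✓.
(b): fails — Rux and Rxv but not Ruv.
(c): fails — Rom and Rmo but not Roo.

(a)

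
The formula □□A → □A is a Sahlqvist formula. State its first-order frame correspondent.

Suppose □□A→□A is valid. Take Rxy and set V(A)={w : xR²w}. Then □□A at x, so □A at x, so A at y, i.e. ∃z(Rxz∧Rzy).
Conversely, on a frame with density the schema holds at every world under every valuation.
So the correspondent is density.

Density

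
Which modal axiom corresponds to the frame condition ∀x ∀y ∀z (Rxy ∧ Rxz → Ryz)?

◇q → □◇q

This is the Euclidean property; the standard corresponding axiom is 5: ◇q → □◇q.
Suppose ◇q→□◇q is valid. Take Rxy, Rxz and set V(q)={y}. Then ◇q at x, so □◇q at x, so ◇q at z, so some w with Rzw has q; w=y, i.e. Rzy. By symmetry of the argument, Ryz.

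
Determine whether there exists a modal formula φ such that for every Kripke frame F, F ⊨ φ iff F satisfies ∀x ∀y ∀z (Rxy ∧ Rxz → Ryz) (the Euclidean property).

The condition is the Euclidean property. A defining modal formula is ◇r → □◇r.
Suppose ◇r→□◇r is valid. Take Rxy, Rxz and set V(r)={y}. Then ◇r at x, so □◇r at x, so ◇r at z, so some w with Rzw has r; w=y, i.e. Rzy. By symmetry of the argument, Ryz.

Yes — defined by ◇r → □◇r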